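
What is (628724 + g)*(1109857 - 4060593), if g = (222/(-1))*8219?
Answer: 3528767477984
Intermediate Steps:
g = -1824618 (g = (222*(-1))*8219 = -222*8219 = -1824618)
(628724 + g)*(1109857 - 4060593) = (628724 - 1824618)*(1109857 - 4060593) = -1195894*(-2950736) = 3528767477984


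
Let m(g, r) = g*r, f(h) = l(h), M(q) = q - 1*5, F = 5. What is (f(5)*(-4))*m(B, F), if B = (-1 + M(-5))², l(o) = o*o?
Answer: -60500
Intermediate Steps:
l(o) = o²
M(q) = -5 + q (M(q) = q - 5 = -5 + q)
f(h) = h²
B = 121 (B = (-1 + (-5 - 5))² = (-1 - 10)² = (-11)² = 121)
(f(5)*(-4))*m(B, F) = (5²*(-4))*(121*5) = (25*(-4))*605 = -100*605 = -60500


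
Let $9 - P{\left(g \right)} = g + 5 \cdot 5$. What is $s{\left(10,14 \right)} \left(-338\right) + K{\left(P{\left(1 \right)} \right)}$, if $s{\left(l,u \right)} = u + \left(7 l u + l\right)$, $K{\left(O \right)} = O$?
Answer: $-339369$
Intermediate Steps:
$P{\left(g \right)} = -16 - g$ ($P{\left(g \right)} = 9 - \left(g + 5 \cdot 5\right) = 9 - \left(g + 25\right) = 9 - \left(25 + g\right) = -16 - g$)
$s{\left(l,u \right)} = l + u + 7 l u$ ($s{\left(l,u \right)} = u + \left(7 l u + l\right) = u + \left(l + 7 l u\right) = l + u + 7 l u$)
$s{\left(10,14 \right)} \left(-338\right) + K{\left(P{\left(1 \right)} \right)} = \left(10 + 14 + 7 \cdot 10 \cdot 14\right) \left(-338\right) - 17 = \left(10 + 14 + 980\right) \left(-338\right) - 17 = 1004 \left(-338\right) - 17 = -339352 - 17 = -339369$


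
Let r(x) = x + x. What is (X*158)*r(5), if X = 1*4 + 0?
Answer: 6320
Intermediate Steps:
X = 4 (X = 4 + 0 = 4)
r(x) = 2*x
(X*158)*r(5) = (4*158)*(2*5) = 632*10 = 6320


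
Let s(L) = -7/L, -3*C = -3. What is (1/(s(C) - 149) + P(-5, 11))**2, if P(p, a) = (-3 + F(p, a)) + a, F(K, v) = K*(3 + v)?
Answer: 93566929/24336 ≈ 3844.8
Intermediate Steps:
P(p, a) = -3 + a + p*(3 + a) (P(p, a) = (-3 + p*(3 + a)) + a = -3 + a + p*(3 + a))
C = 1 (C = -1/3*(-3) = 1)
(1/(s(C) - 149) + P(-5, 11))**2 = (1/(-7/1 - 149) + (-3 + 11 - 5*(3 + 11)))**2 = (1/(-7*1 - 149) + (-3 + 11 - 5*14))**2 = (1/(-7 - 149) + (-3 + 11 - 70))**2 = (1/(-156) - 62)**2 = (-1/156 - 62)**2 = (-9673/156)**2 = 93566929/24336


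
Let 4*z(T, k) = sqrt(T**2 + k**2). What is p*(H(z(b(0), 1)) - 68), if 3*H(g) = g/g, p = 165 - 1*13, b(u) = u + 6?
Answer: -30856/3 ≈ -10285.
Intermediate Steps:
b(u) = 6 + u
z(T, k) = sqrt(T**2 + k**2)/4
p = 152 (p = 165 - 13 = 152)
H(g) = 1/3 (H(g) = (g/g)/3 = (1/3)*1 = 1/3)
p*(H(z(b(0), 1)) - 68) = 152*(1/3 - 68) = 152*(-203/3) = -30856/3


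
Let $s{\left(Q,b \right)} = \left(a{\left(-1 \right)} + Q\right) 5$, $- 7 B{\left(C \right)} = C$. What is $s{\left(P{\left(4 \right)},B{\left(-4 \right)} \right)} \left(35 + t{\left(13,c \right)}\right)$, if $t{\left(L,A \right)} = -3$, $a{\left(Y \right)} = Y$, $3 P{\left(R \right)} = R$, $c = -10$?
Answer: $\frac{160}{3} \approx 53.333$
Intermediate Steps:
$P{\left(R \right)} = \frac{R}{3}$
$B{\left(C \right)} = - \frac{C}{7}$
$s{\left(Q,b \right)} = -5 + 5 Q$ ($s{\left(Q,b \right)} = \left(-1 + Q\right) 5 = -5 + 5 Q$)
$s{\left(P{\left(4 \right)},B{\left(-4 \right)} \right)} \left(35 + t{\left(13,c \right)}\right) = \left(-5 + 5 \cdot \frac{1}{3} \cdot 4\right) \left(35 - 3\right) = \left(-5 + 5 \cdot \frac{4}{3}\right) 32 = \left(-5 + \frac{20}{3}\right) 32 = \frac{5}{3} \cdot 32 = \frac{160}{3}$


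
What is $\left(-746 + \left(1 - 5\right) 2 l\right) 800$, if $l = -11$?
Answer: $-526400$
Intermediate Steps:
$\left(-746 + \left(1 - 5\right) 2 l\right) 800 = \left(-746 + \left(1 - 5\right) 2 \left(-11\right)\right) 800 = \left(-746 + \left(-4\right) 2 \left(-11\right)\right) 800 = \left(-746 - -88\right) 800 = \left(-746 + 88\right) 800 = \left(-658\right) 800 = -526400$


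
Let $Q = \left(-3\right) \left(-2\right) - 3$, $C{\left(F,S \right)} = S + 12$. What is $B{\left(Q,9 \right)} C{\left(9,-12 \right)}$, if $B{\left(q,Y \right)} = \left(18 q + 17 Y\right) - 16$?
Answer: $0$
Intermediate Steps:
$C{\left(F,S \right)} = 12 + S$
$Q = 3$ ($Q = 6 - 3 = 3$)
$B{\left(q,Y \right)} = -16 + 17 Y + 18 q$ ($B{\left(q,Y \right)} = \left(17 Y + 18 q\right) - 16 = -16 + 17 Y + 18 q$)
$B{\left(Q,9 \right)} C{\left(9,-12 \right)} = \left(-16 + 17 \cdot 9 + 18 \cdot 3\right) \left(12 - 12\right) = \left(-16 + 153 + 54\right) 0 = 191 \cdot 0 = 0$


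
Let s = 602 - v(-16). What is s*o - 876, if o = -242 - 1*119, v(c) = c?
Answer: -223974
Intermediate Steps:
o = -361 (o = -242 - 119 = -361)
s = 618 (s = 602 - 1*(-16) = 602 + 16 = 618)
s*o - 876 = 618*(-361) - 876 = -223098 - 876 = -223974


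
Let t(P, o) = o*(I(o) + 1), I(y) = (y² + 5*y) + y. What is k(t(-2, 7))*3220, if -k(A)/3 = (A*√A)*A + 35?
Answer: -338100 - 8012699520*√161 ≈ -1.0167e+11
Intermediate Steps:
I(y) = y² + 6*y
t(P, o) = o*(1 + o*(6 + o)) (t(P, o) = o*(o*(6 + o) + 1) = o*(1 + o*(6 + o)))
k(A) = -105 - 3*A^(5/2) (k(A) = -3*((A*√A)*A + 35) = -3*(A^(3/2)*A + 35) = -3*(A^(5/2) + 35) = -3*(35 + A^(5/2)) = -105 - 3*A^(5/2))
k(t(-2, 7))*3220 = (-105 - 3*49*√7*(1 + 7*(6 + 7))^(5/2))*3220 = (-105 - 3*49*√7*(1 + 7*13)^(5/2))*3220 = (-105 - 3*49*√7*(1 + 91)^(5/2))*3220 = (-105 - 3*829472*√161)*3220 = (-105 - 2488416*√161)*3220 = -338100 - 8012699520*√161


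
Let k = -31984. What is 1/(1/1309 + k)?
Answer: -1309/41867055 ≈ -3.1266e-5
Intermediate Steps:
1/(1/1309 + k) = 1/(1/1309 - 31984) = 1/(-41867055/1309) = -1309/41867055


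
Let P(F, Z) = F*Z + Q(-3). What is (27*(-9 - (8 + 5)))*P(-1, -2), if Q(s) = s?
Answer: 594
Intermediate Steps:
P(F, Z) = -3 + F*Z (P(F, Z) = F*Z - 3 = -3 + F*Z)
(27*(-9 - (8 + 5)))*P(-1, -2) = (27*(-9 - (8 + 5)))*(-3 - 1*(-2)) = (27*(-9 - 1*13))*(-3 + 2) = (27*(-9 - 13))*(-1) = (27*(-22))*(-1) = -594*(-1) = 594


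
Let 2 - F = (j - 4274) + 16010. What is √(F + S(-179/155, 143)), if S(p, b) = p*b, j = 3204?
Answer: 11*I*√2998785/155 ≈ 122.89*I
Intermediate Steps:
F = -14938 (F = 2 - ((3204 - 4274) + 16010) = 2 - (-1070 + 16010) = 2 - 1*14940 = 2 - 14940 = -14938)
S(p, b) = b*p
√(F + S(-179/155, 143)) = √(-14938 + 143*(-179/155)) = √(-14938 - 25597/155) = √(-2340987/155) = 11*I*√2998785/155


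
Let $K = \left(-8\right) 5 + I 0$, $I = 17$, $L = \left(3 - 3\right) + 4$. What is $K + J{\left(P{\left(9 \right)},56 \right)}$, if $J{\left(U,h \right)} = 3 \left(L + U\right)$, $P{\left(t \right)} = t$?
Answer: $-1$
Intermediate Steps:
$L = 4$ ($L = 0 + 4 = 4$)
$J{\left(U,h \right)} = 12 + 3 U$ ($J{\left(U,h \right)} = 3 \left(4 + U\right) = 12 + 3 U$)
$K = -40$ ($K = \left(-8\right) 5 + 17 \cdot 0 = -40 + 0 = -40$)
$K + J{\left(P{\left(9 \right)},56 \right)} = -40 + \left(12 + 3 \cdot 9\right) = -40 + \left(12 + 27\right) = -40 + 39 = -1$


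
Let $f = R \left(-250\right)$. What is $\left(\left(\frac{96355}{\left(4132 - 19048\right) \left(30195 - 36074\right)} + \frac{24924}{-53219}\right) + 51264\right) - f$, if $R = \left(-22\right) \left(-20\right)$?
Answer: $\frac{752590469395847033}{4666836056916} \approx 1.6126 \cdot 10^{5}$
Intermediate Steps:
$R = 440$
$f = -110000$ ($f = 440 \left(-250\right) = -110000$)
$\left(\left(\frac{96355}{\left(4132 - 19048\right) \left(30195 - 36074\right)} + \frac{24924}{-53219}\right) + 51264\right) - f = \left(\left(\frac{96355}{\left(4132 - 19048\right) \left(30195 - 36074\right)} + \frac{24924}{-53219}\right) + 51264\right) - -110000 = \left(\left(\frac{96355}{\left(-14916\right) \left(-5879\right)} + 24924 \left(- \frac{1}{53219}\right)\right) + 51264\right) + 110000 = \left(\left(\frac{96355}{87691164} - \frac{24924}{53219}\right) + 51264\right) + 110000 = \left(- \frac{2180486654791}{4666836056916} + 51264\right) + 110000 = \frac{239238503135087033}{4666836056916} + 110000 = \frac{752590469395847033}{4666836056916}$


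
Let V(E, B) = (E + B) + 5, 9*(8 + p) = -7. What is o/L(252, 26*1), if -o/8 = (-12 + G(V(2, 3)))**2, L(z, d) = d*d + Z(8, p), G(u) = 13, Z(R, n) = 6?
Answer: -4/341 ≈ -0.011730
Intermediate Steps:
p = -79/9 (p = -8 + (1/9)*(-7) = -8 - 7/9 = -79/9 ≈ -8.7778)
V(E, B) = 5 + B + E (V(E, B) = (B + E) + 5 = 5 + B + E)
L(z, d) = 6 + d**2 (L(z, d) = d*d + 6 = d**2 + 6 = 6 + d**2)
o = -8 (o = -8*(-12 + 13)**2 = -8*1**2 = -8*1 = -8)
o/L(252, 26*1) = -8/(6 + (26*1)**2) = -8/(6 + 26**2) = -8/(6 + 676) = -8/682 = -8*1/682 = -4/341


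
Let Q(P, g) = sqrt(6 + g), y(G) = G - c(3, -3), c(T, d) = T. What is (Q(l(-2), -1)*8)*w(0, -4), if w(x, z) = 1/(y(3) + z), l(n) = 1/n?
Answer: -2*sqrt(5) ≈ -4.4721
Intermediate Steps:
y(G) = -3 + G (y(G) = G - 1*3 = G - 3 = -3 + G)
w(x, z) = 1/z (w(x, z) = 1/((-3 + 3) + z) = 1/(0 + z) = 1/z)
(Q(l(-2), -1)*8)*w(0, -4) = (sqrt(6 - 1)*8)/(-4) = (sqrt(5)*8)*(-1/4) = (8*sqrt(5))*(-1/4) = -2*sqrt(5)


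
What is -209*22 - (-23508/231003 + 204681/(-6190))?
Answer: -725254685033/158878730 ≈ -4564.8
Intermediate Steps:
-209*22 - (-23508/231003 + 204681/(-6190)) = -4598 - (-23508*1/231003 + 204681*(-1/6190)) = -4598 - (-2612/25667 - 204681/6190) = -4598 - 1*(-5269715507/158878730) = -4598 + 5269715507/158878730 = -725254685033/158878730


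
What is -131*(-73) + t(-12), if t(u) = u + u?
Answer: 9539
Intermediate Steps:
t(u) = 2*u
-131*(-73) + t(-12) = -131*(-73) + 2*(-12) = 9563 - 24 = 9539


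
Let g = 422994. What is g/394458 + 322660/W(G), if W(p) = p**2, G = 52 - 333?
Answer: 923424411/179004587 ≈ 5.1587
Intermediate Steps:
G = -281
g/394458 + 322660/W(G) = 422994/394458 + 322660/((-281)**2) = 422994*(1/394458) + 322660/78961 = 2431/2267 + 322660*(1/78961) = 2431/2267 + 322660/78961 = 923424411/179004587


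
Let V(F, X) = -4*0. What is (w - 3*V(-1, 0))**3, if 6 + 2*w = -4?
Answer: -125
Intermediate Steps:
V(F, X) = 0
w = -5 (w = -3 + (1/2)*(-4) = -3 - 2 = -5)
(w - 3*V(-1, 0))**3 = (-5 - 3*0)**3 = (-5 + 0)**3 = (-5)**3 = -125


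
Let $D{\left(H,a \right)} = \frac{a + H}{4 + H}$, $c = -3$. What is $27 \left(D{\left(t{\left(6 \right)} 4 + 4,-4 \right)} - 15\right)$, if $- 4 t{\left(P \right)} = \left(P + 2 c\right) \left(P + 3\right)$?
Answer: $-405$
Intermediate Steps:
$t{\left(P \right)} = - \frac{\left(-6 + P\right) \left(3 + P\right)}{4}$ ($t{\left(P \right)} = - \frac{\left(P + 2 \left(-3\right)\right) \left(P + 3\right)}{4} = - \frac{\left(P - 6\right) \left(3 + P\right)}{4} = - \frac{\left(-6 + P\right) \left(3 + P\right)}{4}$)
$D{\left(H,a \right)} = \frac{H + a}{4 + H}$
$27 \left(D{\left(t{\left(6 \right)} 4 + 4,-4 \right)} - 15\right) = 27 \left(\frac{\left(\left(\frac{9}{2} - \frac{6^{2}}{4} + \frac{3}{4} \cdot 6\right) 4 + 4\right) - 4}{4 + \left(\left(\frac{9}{2} - \frac{6^{2}}{4} + \frac{3}{4} \cdot 6\right) 4 + 4\right)} - 15\right) = 27 \left(\frac{\left(\left(\frac{9}{2} - 9 + \frac{9}{2}\right) 4 + 4\right) - 4}{4 + \left(\left(\frac{9}{2} - 9 + \frac{9}{2}\right) 4 + 4\right)} - 15\right) = 27 \left(\frac{\left(0 \cdot 4 + 4\right) - 4}{4 + \left(0 \cdot 4 + 4\right)} - 15\right) = 27 \left(\frac{\left(0 + 4\right) - 4}{4 + \left(0 + 4\right)} - 15\right) = 27 \left(\frac{4 - 4}{4 + 4} - 15\right) = 27 \left(\frac{1}{8} \cdot 0 - 15\right) = 27 \left(0 - 15\right) = 27 \left(-15\right) = -405$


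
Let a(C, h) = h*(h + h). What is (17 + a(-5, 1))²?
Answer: 361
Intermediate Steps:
a(C, h) = 2*h² (a(C, h) = h*(2*h) = 2*h²)
(17 + a(-5, 1))² = (17 + 2*1²)² = (17 + 2*1)² = (17 + 2)² = 19² = 361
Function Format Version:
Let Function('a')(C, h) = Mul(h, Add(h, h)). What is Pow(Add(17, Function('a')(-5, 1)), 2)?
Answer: 361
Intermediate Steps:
Function('a')(C, h) = Mul(2, Pow(h, 2)) (Function('a')(C, h) = Mul(h, Mul(2, h)) = Mul(2, Pow(h, 2)))
Pow(Add(17, Function('a')(-5, 1)), 2) = Pow(Add(17, Mul(2, Pow(1, 2))), 2) = Pow(Add(17, Mul(2, 1)), 2) = Pow(Add(17, 2), 2) = Pow(19, 2) = 361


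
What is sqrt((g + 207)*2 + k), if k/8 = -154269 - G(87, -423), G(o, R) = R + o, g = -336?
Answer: 3*I*sqrt(136858) ≈ 1109.8*I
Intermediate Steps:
k = -1231464 (k = 8*(-154269 - (-423 + 87)) = 8*(-154269 - 1*(-336)) = 8*(-154269 + 336) = 8*(-153933) = -1231464)
sqrt((g + 207)*2 + k) = sqrt((-336 + 207)*2 - 1231464) = sqrt(-129*2 - 1231464) = sqrt(-258 - 1231464) = sqrt(-1231722) = 3*I*sqrt(136858)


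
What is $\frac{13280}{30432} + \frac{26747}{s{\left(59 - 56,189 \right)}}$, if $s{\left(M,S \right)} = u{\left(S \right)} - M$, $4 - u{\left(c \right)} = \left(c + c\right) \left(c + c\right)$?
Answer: $\frac{33860048}{135881733} \approx 0.24919$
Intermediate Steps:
$u{\left(c \right)} = 4 - 4 c^{2}$ ($u{\left(c \right)} = 4 - \left(c + c\right) \left(c + c\right) = 4 - 2 c 2 c = 4 - 4 c^{2}$)
$s{\left(M,S \right)} = 4 - M - 4 S^{2}$ ($s{\left(M,S \right)} = \left(4 - 4 S^{2}\right) - M = 4 - M - 4 S^{2}$)
$\frac{13280}{30432} + \frac{26747}{s{\left(59 - 56,189 \right)}} = \frac{13280}{30432} + \frac{26747}{4 - \left(59 - 56\right) - 4 \cdot 189^{2}} = 13280 \cdot \frac{1}{30432} + \frac{26747}{4 - 3 - 142884} = \frac{415}{951} + \frac{26747}{4 - 3 - 142884} = \frac{415}{951} + \frac{26747}{-142883} = \frac{415}{951} + 26747 \left(- \frac{1}{142883}\right) = \frac{415}{951} - \frac{26747}{142883} = \frac{33860048}{135881733}$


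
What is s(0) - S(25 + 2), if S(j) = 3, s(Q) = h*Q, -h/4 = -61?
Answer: -3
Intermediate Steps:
h = 244 (h = -4*(-61) = 244)
s(Q) = 244*Q
s(0) - S(25 + 2) = 244*0 - 1*3 = 0 - 3 = -3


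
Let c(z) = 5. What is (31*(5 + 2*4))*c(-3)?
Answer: 2015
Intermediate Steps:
(31*(5 + 2*4))*c(-3) = (31*(5 + 2*4))*5 = (31*(5 + 8))*5 = (31*13)*5 = 403*5 = 2015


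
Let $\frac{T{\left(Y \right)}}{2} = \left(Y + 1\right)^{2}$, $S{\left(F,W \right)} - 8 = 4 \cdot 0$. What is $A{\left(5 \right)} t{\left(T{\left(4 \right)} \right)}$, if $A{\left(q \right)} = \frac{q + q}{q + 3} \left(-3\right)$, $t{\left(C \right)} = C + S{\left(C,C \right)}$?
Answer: $- \frac{435}{2} \approx -217.5$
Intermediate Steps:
$S{\left(F,W \right)} = 8$ ($S{\left(F,W \right)} = 8 + 4 \cdot 0 = 8 + 0 = 8$)
$T{\left(Y \right)} = 2 \left(1 + Y\right)^{2}$ ($T{\left(Y \right)} = 2 \left(Y + 1\right)^{2} = 2 \left(1 + Y\right)^{2}$)
$t{\left(C \right)} = 8 + C$ ($t{\left(C \right)} = C + 8 = 8 + C$)
$A{\left(q \right)} = - \frac{6 q}{3 + q}$ ($A{\left(q \right)} = \frac{2 q}{3 + q} \left(-3\right) = - \frac{6 q}{3 + q}$)
$A{\left(5 \right)} t{\left(T{\left(4 \right)} \right)} = \left(-6\right) 5 \frac{1}{3 + 5} \left(8 + 2 \left(1 + 4\right)^{2}\right) = \left(-6\right) 5 \cdot \frac{1}{8} \left(8 + 2 \cdot 5^{2}\right) = \left(-6\right) 5 \cdot \frac{1}{8} \left(8 + 2 \cdot 25\right) = - \frac{15 \left(8 + 50\right)}{4} = \left(- \frac{15}{4}\right) 58 = - \frac{435}{2}$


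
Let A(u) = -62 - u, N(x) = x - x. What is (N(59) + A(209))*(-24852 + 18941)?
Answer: 1601881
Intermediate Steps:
N(x) = 0
(N(59) + A(209))*(-24852 + 18941) = (0 + (-62 - 1*209))*(-24852 + 18941) = (0 + (-62 - 209))*(-5911) = (0 - 271)*(-5911) = -271*(-5911) = 1601881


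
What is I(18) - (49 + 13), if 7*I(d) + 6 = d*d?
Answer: -116/7 ≈ -16.571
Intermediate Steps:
I(d) = -6/7 + d²/7 (I(d) = -6/7 + (d*d)/7 = -6/7 + d²/7)
I(18) - (49 + 13) = (-6/7 + (⅐)*18²) - (49 + 13) = (-6/7 + (⅐)*324) - 1*62 = (-6/7 + 324/7) - 62 = 318/7 - 62 = -116/7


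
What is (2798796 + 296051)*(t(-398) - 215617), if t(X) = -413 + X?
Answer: -669811546516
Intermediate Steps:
(2798796 + 296051)*(t(-398) - 215617) = (2798796 + 296051)*((-413 - 398) - 215617) = 3094847*(-811 - 215617) = 3094847*(-216428) = -669811546516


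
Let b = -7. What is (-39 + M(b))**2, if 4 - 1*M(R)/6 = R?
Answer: 729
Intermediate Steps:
M(R) = 24 - 6*R
(-39 + M(b))**2 = (-39 + (24 - 6*(-7)))**2 = (-39 + (24 + 42))**2 = (-39 + 66)**2 = 27**2 = 729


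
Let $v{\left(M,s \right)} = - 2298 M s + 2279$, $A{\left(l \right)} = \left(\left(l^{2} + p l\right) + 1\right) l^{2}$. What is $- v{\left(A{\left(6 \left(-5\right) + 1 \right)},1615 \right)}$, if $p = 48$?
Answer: $-1716647940779$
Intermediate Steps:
$A{\left(l \right)} = l^{2} \left(1 + l^{2} + 48 l\right)$ ($A{\left(l \right)} = \left(\left(l^{2} + 48 l\right) + 1\right) l^{2} = \left(1 + l^{2} + 48 l\right) l^{2} = l^{2} \left(1 + l^{2} + 48 l\right)$)
$v{\left(M,s \right)} = 2279 - 2298 M s$ ($v{\left(M,s \right)} = - 2298 M s + 2279 = 2279 - 2298 M s$)
$- v{\left(A{\left(6 \left(-5\right) + 1 \right)},1615 \right)} = - (2279 - 2298 \left(6 \left(-5\right) + 1\right)^{2} \left(1 + \left(6 \left(-5\right) + 1\right)^{2} + 48 \left(6 \left(-5\right) + 1\right)\right) 1615) = - (2279 - 2298 \left(-30 + 1\right)^{2} \left(1 + \left(-30 + 1\right)^{2} + 48 \left(-30 + 1\right)\right) 1615) = - (2279 - 2298 \left(-29\right)^{2} \left(1 + \left(-29\right)^{2} + 48 \left(-29\right)\right) 1615) = - (2279 - 2298 \cdot 841 \left(1 + 841 - 1392\right) 1615) = - (2279 - 2298 \cdot 841 \left(-550\right) 1615) = - (2279 - \left(-1062939900\right) 1615) = - (2279 + 1716647938500) = \left(-1\right) 1716647940779 = -1716647940779$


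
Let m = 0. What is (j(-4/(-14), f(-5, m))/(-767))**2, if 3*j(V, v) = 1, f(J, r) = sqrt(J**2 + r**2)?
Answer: 1/5294601 ≈ 1.8887e-7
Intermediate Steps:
j(V, v) = 1/3 (j(V, v) = (1/3)*1 = 1/3)
(j(-4/(-14), f(-5, m))/(-767))**2 = ((1/3)/(-767))**2 = ((1/3)*(-1/767))**2 = (-1/2301)**2 = 1/5294601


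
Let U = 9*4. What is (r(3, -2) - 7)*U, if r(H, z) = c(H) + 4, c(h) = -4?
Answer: -252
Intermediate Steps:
U = 36
r(H, z) = 0 (r(H, z) = -4 + 4 = 0)
(r(3, -2) - 7)*U = (0 - 7)*36 = -7*36 = -252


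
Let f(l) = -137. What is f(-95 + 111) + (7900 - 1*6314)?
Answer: 1449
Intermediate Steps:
f(-95 + 111) + (7900 - 1*6314) = -137 + (7900 - 1*6314) = -137 + (7900 - 6314) = -137 + 1586 = 1449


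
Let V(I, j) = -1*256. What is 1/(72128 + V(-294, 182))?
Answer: 1/71872 ≈ 1.3914e-5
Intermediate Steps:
V(I, j) = -256
1/(72128 + V(-294, 182)) = 1/(72128 - 256) = 1/71872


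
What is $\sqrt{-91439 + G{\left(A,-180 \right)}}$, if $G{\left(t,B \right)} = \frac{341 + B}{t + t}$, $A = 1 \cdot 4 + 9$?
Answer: $\frac{i \sqrt{61808578}}{26} \approx 302.38 i$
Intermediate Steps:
$A = 13$ ($A = 4 + 9 = 13$)
$G{\left(t,B \right)} = \frac{341 + B}{2 t}$
$\sqrt{-91439 + G{\left(A,-180 \right)}} = \sqrt{-91439 + \frac{341 - 180}{2 \cdot 13}} = \sqrt{-91439 + \frac{1}{2} \cdot \frac{1}{13} \cdot 161} = \sqrt{-91439 + \frac{161}{26}} = \sqrt{- \frac{2377253}{26}} = \frac{i \sqrt{61808578}}{26}$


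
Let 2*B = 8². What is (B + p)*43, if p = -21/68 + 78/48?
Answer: 194833/136 ≈ 1432.6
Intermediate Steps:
B = 32 (B = (½)*8² = (½)*64 = 32)
p = 179/136 (p = -21*1/68 + 78*(1/48) = -21/68 + 13/8 = 179/136 ≈ 1.3162)
(B + p)*43 = (32 + 179/136)*43 = (4531/136)*43 = 194833/136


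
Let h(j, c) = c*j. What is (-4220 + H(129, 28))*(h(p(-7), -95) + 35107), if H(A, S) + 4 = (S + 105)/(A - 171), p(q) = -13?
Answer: -153623691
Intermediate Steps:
H(A, S) = -4 + (105 + S)/(-171 + A) (H(A, S) = -4 + (S + 105)/(A - 171) = -4 + (105 + S)/(-171 + A))
(-4220 + H(129, 28))*(h(p(-7), -95) + 35107) = (-4220 + (789 + 28 - 4*129)/(-171 + 129))*(-95*(-13) + 35107) = (-4220 + (789 + 28 - 516)/(-42))*(1235 + 35107) = (-4220 - 1/42*301)*36342 = (-4220 - 43/6)*36342 = -25363/6*36342 = -153623691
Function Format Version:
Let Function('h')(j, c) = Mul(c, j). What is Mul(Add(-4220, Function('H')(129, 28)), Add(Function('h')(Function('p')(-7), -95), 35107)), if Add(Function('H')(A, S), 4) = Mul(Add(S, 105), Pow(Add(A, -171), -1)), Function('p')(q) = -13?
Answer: -153623691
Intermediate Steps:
Function('H')(A, S) = Add(-4, Mul(Pow(Add(-171, A), -1), Add(105, S))) (Function('H')(A, S) = Add(-4, Mul(Add(S, 105), Pow(Add(A, -171), -1))) = Add(-4, Mul(Add(105, S), Pow(Add(-171, A), -1))) = Add(-4, Mul(Pow(Add(-171, A), -1), Add(105, S))))
Mul(Add(-4220, Function('H')(129, 28)), Add(Function('h')(Function('p')(-7), -95), 35107)) = Mul(Add(-4220, Mul(Pow(Add(-171, 129), -1), Add(789, 28, Mul(-4, 129)))), Add(Mul(-95, -13), 35107)) = Mul(Add(-4220, Mul(Pow(-42, -1), Add(789, 28, -516))), Add(1235, 35107)) = Mul(Add(-4220, Mul(Rational(-1, 42), 301)), 36342) = Mul(Add(-4220, Rational(-43, 6)), 36342) = Mul(Rational(-25363, 6), 36342) = -153623691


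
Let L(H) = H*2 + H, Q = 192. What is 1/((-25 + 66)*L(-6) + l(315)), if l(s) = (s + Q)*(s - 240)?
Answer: 1/37287 ≈ 2.6819e-5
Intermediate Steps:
l(s) = (-240 + s)*(192 + s) (l(s) = (s + 192)*(s - 240) = (192 + s)*(-240 + s) = (-240 + s)*(192 + s))
L(H) = 3*H (L(H) = 2*H + H = 3*H)
1/((-25 + 66)*L(-6) + l(315)) = 1/((-25 + 66)*(3*(-6)) + (-46080 + 315² - 48*315)) = 1/(41*(-18) + (-46080 + 99225 - 15120)) = 1/(-738 + 38025) = 1/37287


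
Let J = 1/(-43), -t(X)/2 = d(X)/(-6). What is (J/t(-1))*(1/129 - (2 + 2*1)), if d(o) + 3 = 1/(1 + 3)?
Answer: -2060/20339 ≈ -0.10128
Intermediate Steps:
d(o) = -11/4 (d(o) = -3 + 1/(1 + 3) = -3 + 1/4 = -11/4)
t(X) = -11/12 (t(X) = -(-11)/(2*(-6)) = -(-11)*(-1)/(2*6) = -2*11/24 = -11/12)
J = -1/43 ≈ -0.023256
(J/t(-1))*(1/129 - (2 + 2*1)) = (-1/(43*(-11/12)))*(1/129 - (2 + 2*1)) = (-1/43*(-12/11))*(1/129 - (2 + 2)) = 12*(1/129 - 1*4)/473 = 12*(1/129 - 4)/473 = (12/473)*(-515/129) = -2060/20339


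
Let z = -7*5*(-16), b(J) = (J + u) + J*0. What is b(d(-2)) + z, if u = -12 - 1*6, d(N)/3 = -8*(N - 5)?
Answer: 710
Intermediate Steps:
d(N) = 120 - 24*N (d(N) = 3*(-8*(N - 5)) = 3*(-8*(-5 + N)) = 3*(40 - 8*N) = 120 - 24*N)
u = -18 (u = -12 - 6 = -18)
b(J) = -18 + J (b(J) = (J - 18) + J*0 = (-18 + J) + 0 = -18 + J)
z = 560 (z = -35*(-16) = 560)
b(d(-2)) + z = (-18 + (120 - 24*(-2))) + 560 = (-18 + (120 + 48)) + 560 = (-18 + 168) + 560 = 150 + 560 = 710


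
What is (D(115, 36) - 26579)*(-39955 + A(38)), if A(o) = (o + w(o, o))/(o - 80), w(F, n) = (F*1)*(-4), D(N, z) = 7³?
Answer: 1048188168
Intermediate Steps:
D(N, z) = 343
w(F, n) = -4*F (w(F, n) = F*(-4) = -4*F)
A(o) = -3*o/(-80 + o) (A(o) = (o - 4*o)/(o - 80) = (-3*o)/(-80 + o) = -3*o/(-80 + o))
(D(115, 36) - 26579)*(-39955 + A(38)) = (343 - 26579)*(-39955 - 3*38/(-80 + 38)) = -26236*(-39955 - 3*38/(-42)) = -26236*(-39955 - 3*38*(-1/42)) = -26236*(-39955 + 19/7) = -26236*(-279666/7) = 1048188168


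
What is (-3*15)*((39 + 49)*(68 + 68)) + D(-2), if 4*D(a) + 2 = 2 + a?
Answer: -1077121/2 ≈ -5.3856e+5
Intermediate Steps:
D(a) = a/4 (D(a) = -1/2 + (2 + a)/4 = -1/2 + (1/2 + a/4) = a/4)
(-3*15)*((39 + 49)*(68 + 68)) + D(-2) = (-3*15)*((39 + 49)*(68 + 68)) + (1/4)*(-2) = -3960*136 - 1/2 = -45*11968 - 1/2 = -538560 - 1/2 = -1077121/2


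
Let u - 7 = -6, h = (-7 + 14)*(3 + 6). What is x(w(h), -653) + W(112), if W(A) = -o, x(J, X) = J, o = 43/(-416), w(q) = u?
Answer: 459/416 ≈ 1.1034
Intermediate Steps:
h = 63 (h = 7*9 = 63)
u = 1 (u = 7 - 6 = 1)
w(q) = 1
o = -43/416 (o = 43*(-1/416) = -43/416 ≈ -0.10337)
W(A) = 43/416 (W(A) = -1*(-43/416) = 43/416)
x(w(h), -653) + W(112) = 1 + 43/416 = 459/416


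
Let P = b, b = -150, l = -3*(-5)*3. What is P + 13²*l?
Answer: 7455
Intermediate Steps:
l = 45 (l = 15*3 = 45)
P = -150
P + 13²*l = -150 + 13²*45 = -150 + 169*45 = -150 + 7605 = 7455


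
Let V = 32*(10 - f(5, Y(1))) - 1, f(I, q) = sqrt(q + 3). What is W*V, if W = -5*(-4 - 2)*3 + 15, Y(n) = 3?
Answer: 33495 - 3360*sqrt(6) ≈ 25265.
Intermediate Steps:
f(I, q) = sqrt(3 + q)
W = 105 (W = -5*(-6)*3 + 15 = 30*3 + 15 = 90 + 15 = 105)
V = 319 - 32*sqrt(6) (V = 32*(10 - sqrt(3 + 3)) - 1 = 32*(10 - sqrt(6)) - 1 = (320 - 32*sqrt(6)) - 1 = 319 - 32*sqrt(6) ≈ 240.62)
W*V = 105*(319 - 32*sqrt(6)) = 33495 - 3360*sqrt(6)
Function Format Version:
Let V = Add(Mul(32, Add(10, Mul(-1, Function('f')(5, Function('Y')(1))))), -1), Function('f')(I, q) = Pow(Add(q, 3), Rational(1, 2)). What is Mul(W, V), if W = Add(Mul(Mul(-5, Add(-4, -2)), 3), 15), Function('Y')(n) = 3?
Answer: Add(33495, Mul(-3360, Pow(6, Rational(1, 2)))) ≈ 25265.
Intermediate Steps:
Function('f')(I, q) = Pow(Add(3, q), Rational(1, 2))
W = 105 (W = Add(Mul(Mul(-5, -6), 3), 15) = Add(Mul(30, 3), 15) = Add(90, 15) = 105)
V = Add(319, Mul(-32, Pow(6, Rational(1, 2)))) (V = Add(Mul(32, Add(10, Mul(-1, Pow(Add(3, 3), Rational(1, 2))))), -1) = Add(Mul(32, Add(10, Mul(-1, Pow(6, Rational(1, 2))))), -1) = Add(Add(320, Mul(-32, Pow(6, Rational(1, 2)))), -1) = Add(319, Mul(-32, Pow(6, Rational(1, 2)))) ≈ 240.62)
Mul(W, V) = Mul(105, Add(319, Mul(-32, Pow(6, Rational(1, 2))))) = Add(33495, Mul(-3360, Pow(6, Rational(1, 2))))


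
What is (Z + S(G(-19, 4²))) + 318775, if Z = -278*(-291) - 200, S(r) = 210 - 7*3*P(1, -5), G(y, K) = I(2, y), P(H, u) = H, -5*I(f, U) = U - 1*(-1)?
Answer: 399662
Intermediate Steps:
I(f, U) = -⅕ - U/5 (I(f, U) = -(U - 1*(-1))/5 = -(U + 1)/5 = -(1 + U)/5 = -⅕ - U/5)
G(y, K) = -⅕ - y/5
S(r) = 189 (S(r) = 210 - 7*3 = 210 - 21 = 189)
Z = 80698 (Z = 80898 - 200 = 80698)
(Z + S(G(-19, 4²))) + 318775 = (80698 + 189) + 318775 = 80887 + 318775 = 399662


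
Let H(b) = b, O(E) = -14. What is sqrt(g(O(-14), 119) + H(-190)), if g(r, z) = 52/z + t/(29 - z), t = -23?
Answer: I*sqrt(2412704770)/3570 ≈ 13.759*I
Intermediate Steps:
g(r, z) = -23/(29 - z) + 52/z (g(r, z) = 52/z - 23/(29 - z) = -23/(29 - z) + 52/z)
sqrt(g(O(-14), 119) + H(-190)) = sqrt((-1508 + 75*119)/(119*(-29 + 119)) - 190) = sqrt((1/119)*(-1508 + 8925)/90 - 190) = sqrt((1/119)*(1/90)*7417 - 190) = sqrt(7417/10710 - 190) = sqrt(-2027483/10710) = I*sqrt(2412704770)/3570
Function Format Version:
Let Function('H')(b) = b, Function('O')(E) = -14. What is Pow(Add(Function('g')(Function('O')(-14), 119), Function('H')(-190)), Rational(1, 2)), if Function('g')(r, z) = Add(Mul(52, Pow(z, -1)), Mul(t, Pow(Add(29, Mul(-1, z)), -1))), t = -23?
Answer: Mul(Rational(1, 3570), I, Pow(2412704770, Rational(1, 2))) ≈ Mul(13.759, I)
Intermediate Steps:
Function('g')(r, z) = Add(Mul(-23, Pow(Add(29, Mul(-1, z)), -1)), Mul(52, Pow(z, -1))) (Function('g')(r, z) = Add(Mul(52, Pow(z, -1)), Mul(-23, Pow(Add(29, Mul(-1, z)), -1))) = Add(Mul(-23, Pow(Add(29, Mul(-1, z)), -1)), Mul(52, Pow(z, -1))))
Pow(Add(Function('g')(Function('O')(-14), 119), Function('H')(-190)), Rational(1, 2)) = Pow(Add(Mul(Pow(119, -1), Pow(Add(-29, 119), -1), Add(-1508, Mul(75, 119))), -190), Rational(1, 2)) = Pow(Add(Mul(Rational(1, 119), Pow(90, -1), Add(-1508, 8925)), -190), Rational(1, 2)) = Pow(Add(Mul(Rational(1, 119), Rational(1, 90), 7417), -190), Rational(1, 2)) = Pow(Add(Rational(7417, 10710), -190), Rational(1, 2)) = Pow(Rational(-2027483, 10710), Rational(1, 2)) = Mul(Rational(1, 3570), I, Pow(2412704770, Rational(1, 2)))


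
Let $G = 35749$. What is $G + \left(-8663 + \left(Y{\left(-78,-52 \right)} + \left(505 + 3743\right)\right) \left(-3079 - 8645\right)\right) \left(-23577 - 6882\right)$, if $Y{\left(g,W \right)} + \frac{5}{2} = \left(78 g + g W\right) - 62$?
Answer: $769995788704$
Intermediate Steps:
$Y{\left(g,W \right)} = - \frac{129}{2} + 78 g + W g$ ($Y{\left(g,W \right)} = - \frac{5}{2} - \left(62 - 78 g - g W\right) = - \frac{5}{2} - \left(62 - 78 g - W g\right) = - \frac{5}{2} + \left(-62 + 78 g + W g\right) = - \frac{129}{2} + 78 g + W g$)
$G + \left(-8663 + \left(Y{\left(-78,-52 \right)} + \left(505 + 3743\right)\right) \left(-3079 - 8645\right)\right) \left(-23577 - 6882\right) = 35749 + \left(-8663 + \left(\left(- \frac{129}{2} + 78 \left(-78\right) - -4056\right) + \left(505 + 3743\right)\right) \left(-3079 - 8645\right)\right) \left(-23577 - 6882\right) = 35749 + \left(-8663 + \left(\left(- \frac{129}{2} - 6084 + 4056\right) + 4248\right) \left(-11724\right)\right) \left(-30459\right) = 35749 + \left(-8663 + \left(- \frac{4185}{2} + 4248\right) \left(-11724\right)\right) \left(-30459\right) = 35749 + \left(-8663 + \frac{4311}{2} \left(-11724\right)\right) \left(-30459\right) = 35749 + \left(-8663 - 25271082\right) \left(-30459\right) = 35749 - -769995752955 = 35749 + 769995752955 = 769995788704$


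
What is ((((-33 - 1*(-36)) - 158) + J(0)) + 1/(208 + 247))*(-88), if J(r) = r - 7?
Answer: 6486392/455 ≈ 14256.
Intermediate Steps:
J(r) = -7 + r
((((-33 - 1*(-36)) - 158) + J(0)) + 1/(208 + 247))*(-88) = ((((-33 - 1*(-36)) - 158) + (-7 + 0)) + 1/(208 + 247))*(-88) = ((((-33 + 36) - 158) - 7) + 1/455)*(-88) = (((3 - 158) - 7) + 1/455)*(-88) = ((-155 - 7) + 1/455)*(-88) = (-162 + 1/455)*(-88) = -73709/455*(-88) = 6486392/455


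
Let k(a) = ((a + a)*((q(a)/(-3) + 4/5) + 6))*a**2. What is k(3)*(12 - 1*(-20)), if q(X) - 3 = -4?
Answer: 61632/5 ≈ 12326.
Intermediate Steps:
q(X) = -1 (q(X) = 3 - 4 = -1)
k(a) = 214*a**3/15 (k(a) = ((a + a)*((-1/(-3) + 4/5) + 6))*a**2 = ((2*a)*((-1*(-1/3) + 4*(1/5)) + 6))*a**2 = ((2*a)*((1/3 + 4/5) + 6))*a**2 = ((2*a)*(17/15 + 6))*a**2 = ((2*a)*(107/15))*a**2 = (214*a/15)*a**2 = 214*a**3/15)
k(3)*(12 - 1*(-20)) = ((214/15)*3**3)*(12 - 1*(-20)) = ((214/15)*27)*(12 + 20) = (1926/5)*32 = 61632/5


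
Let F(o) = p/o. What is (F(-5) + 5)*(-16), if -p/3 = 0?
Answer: -80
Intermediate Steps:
p = 0 (p = -3*0 = 0)
F(o) = 0 (F(o) = 0/o = 0)
(F(-5) + 5)*(-16) = (0 + 5)*(-16) = 5*(-16) = -80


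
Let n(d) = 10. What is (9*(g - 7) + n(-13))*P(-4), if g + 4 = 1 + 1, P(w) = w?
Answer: 284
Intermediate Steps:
g = -2 (g = -4 + (1 + 1) = -4 + 2 = -2)
(9*(g - 7) + n(-13))*P(-4) = (9*(-2 - 7) + 10)*(-4) = (9*(-9) + 10)*(-4) = (-81 + 10)*(-4) = -71*(-4) = 284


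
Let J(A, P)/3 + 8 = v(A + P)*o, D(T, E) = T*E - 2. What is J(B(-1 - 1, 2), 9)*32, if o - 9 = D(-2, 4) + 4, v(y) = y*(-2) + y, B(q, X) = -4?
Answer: -2208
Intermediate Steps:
D(T, E) = -2 + E*T (D(T, E) = E*T - 2 = -2 + E*T)
v(y) = -y (v(y) = -2*y + y = -y)
o = 3 (o = 9 + ((-2 + 4*(-2)) + 4) = 9 + ((-2 - 8) + 4) = 9 + (-10 + 4) = 9 - 6 = 3)
J(A, P) = -24 - 9*A - 9*P (J(A, P) = -24 + 3*(-(A + P)*3) = -24 + 3*((-A - P)*3) = -24 + 3*(-3*A - 3*P) = -24 + (-9*A - 9*P) = -24 - 9*A - 9*P)
J(B(-1 - 1, 2), 9)*32 = (-24 - 9*(-4) - 9*9)*32 = (-24 + 36 - 81)*32 = -69*32 = -2208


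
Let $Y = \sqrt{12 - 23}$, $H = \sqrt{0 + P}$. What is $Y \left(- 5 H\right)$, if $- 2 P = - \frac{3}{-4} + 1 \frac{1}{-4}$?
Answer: $\frac{5 \sqrt{11}}{2} \approx 8.2916$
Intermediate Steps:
$P = - \frac{1}{4}$ ($P = - \frac{- \frac{3}{-4} + 1 \frac{1}{-4}}{2} = - \frac{\left(-3\right) \left(- \frac{1}{4}\right) + 1 \left(- \frac{1}{4}\right)}{2} = - \frac{\frac{3}{4} - \frac{1}{4}}{2} = \left(- \frac{1}{2}\right) \frac{1}{2} = - \frac{1}{4} \approx -0.25$)
$H = \frac{i}{2}$ ($H = \sqrt{0 - \frac{1}{4}} = \sqrt{- \frac{1}{4}} = \frac{i}{2} \approx 0.5 i$)
$Y = i \sqrt{11}$ ($Y = \sqrt{-11} = i \sqrt{11} \approx 3.3166 i$)
$Y \left(- 5 H\right) = i \sqrt{11} \left(- 5 \frac{i}{2}\right) = i \sqrt{11} \left(- \frac{5 i}{2}\right) = \frac{5 \sqrt{11}}{2}$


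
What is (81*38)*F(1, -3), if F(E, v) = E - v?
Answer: 12312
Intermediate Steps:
(81*38)*F(1, -3) = (81*38)*(1 - 1*(-3)) = 3078*(1 + 3) = 3078*4 = 12312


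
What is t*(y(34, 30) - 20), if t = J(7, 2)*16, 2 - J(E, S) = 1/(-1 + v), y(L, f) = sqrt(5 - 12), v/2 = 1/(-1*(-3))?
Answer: -1600 + 80*I*sqrt(7) ≈ -1600.0 + 211.66*I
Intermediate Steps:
v = 2/3 (v = 2/((-1*(-3))) = 2/3 ≈ 0.66667)
y(L, f) = I*sqrt(7) (y(L, f) = sqrt(-7) = I*sqrt(7))
J(E, S) = 5 (J(E, S) = 2 - 1/(-1 + 2/3) = 2 - 1/(-1/3) = 2 - 1*(-3) = 2 + 3 = 5)
t = 80 (t = 5*16 = 80)
t*(y(34, 30) - 20) = 80*(I*sqrt(7) - 20) = 80*(-20 + I*sqrt(7)) = -1600 + 80*I*sqrt(7)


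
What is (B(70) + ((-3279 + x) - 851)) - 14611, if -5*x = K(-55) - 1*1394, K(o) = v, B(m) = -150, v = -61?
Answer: -18600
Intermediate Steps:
K(o) = -61
x = 291 (x = -(-61 - 1*1394)/5 = -(-61 - 1394)/5 = -⅕*(-1455) = 291)
(B(70) + ((-3279 + x) - 851)) - 14611 = (-150 + ((-3279 + 291) - 851)) - 14611 = (-150 + (-2988 - 851)) - 14611 = (-150 - 3839) - 14611 = -3989 - 14611 = -18600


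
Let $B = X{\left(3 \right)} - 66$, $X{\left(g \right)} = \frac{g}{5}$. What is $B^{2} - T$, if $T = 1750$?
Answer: $\frac{63179}{25} \approx 2527.2$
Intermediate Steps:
$X{\left(g \right)} = \frac{g}{5}$ ($X{\left(g \right)} = g \frac{1}{5} = \frac{g}{5}$)
$B = - \frac{327}{5}$ ($B = \frac{1}{5} \cdot 3 - 66 = \frac{3}{5} - 66 = - \frac{327}{5} \approx -65.4$)
$B^{2} - T = \left(- \frac{327}{5}\right)^{2} - 1750 = \frac{106929}{25} - 1750 = \frac{63179}{25}$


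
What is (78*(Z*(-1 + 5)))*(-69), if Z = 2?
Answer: -43056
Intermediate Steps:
(78*(Z*(-1 + 5)))*(-69) = (78*(2*(-1 + 5)))*(-69) = (78*(2*4))*(-69) = (78*8)*(-69) = 624*(-69) = -43056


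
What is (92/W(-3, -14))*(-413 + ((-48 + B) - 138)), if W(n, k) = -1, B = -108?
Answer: 65044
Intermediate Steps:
(92/W(-3, -14))*(-413 + ((-48 + B) - 138)) = (92/(-1))*(-413 + ((-48 - 108) - 138)) = (92*(-1))*(-413 + (-156 - 138)) = -92*(-413 - 294) = -92*(-707) = 65044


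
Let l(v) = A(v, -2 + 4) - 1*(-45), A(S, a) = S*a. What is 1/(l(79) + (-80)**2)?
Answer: 1/6603 ≈ 0.00015145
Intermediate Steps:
l(v) = 45 + 2*v (l(v) = v*(-2 + 4) - 1*(-45) = v*2 + 45 = 2*v + 45 = 45 + 2*v)
1/(l(79) + (-80)**2) = 1/((45 + 2*79) + (-80)**2) = 1/((45 + 158) + 6400) = 1/(203 + 6400) = 1/6603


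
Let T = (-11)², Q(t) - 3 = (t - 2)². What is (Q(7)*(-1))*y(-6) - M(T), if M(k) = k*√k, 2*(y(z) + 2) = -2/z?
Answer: -3839/3 ≈ -1279.7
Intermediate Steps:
Q(t) = 3 + (-2 + t)² (Q(t) = 3 + (t - 2)² = 3 + (-2 + t)²)
y(z) = -2 - 1/z (y(z) = -2 + (-2/z)/2 = -2 - 1/z)
T = 121
M(k) = k^(3/2)
(Q(7)*(-1))*y(-6) - M(T) = ((3 + (-2 + 7)²)*(-1))*(-2 - 1/(-6)) - 121^(3/2) = ((3 + 5²)*(-1))*(-2 - 1*(-⅙)) - 1*1331 = ((3 + 25)*(-1))*(-2 + ⅙) - 1331 = (28*(-1))*(-11/6) - 1331 = -28*(-11/6) - 1331 = 154/3 - 1331 = -3839/3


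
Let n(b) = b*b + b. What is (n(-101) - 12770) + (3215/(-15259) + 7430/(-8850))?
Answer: -36070436762/13504215 ≈ -2671.1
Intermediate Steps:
n(b) = b + b**2 (n(b) = b**2 + b = b + b**2)
(n(-101) - 12770) + (3215/(-15259) + 7430/(-8850)) = (-101*(1 - 101) - 12770) + (3215/(-15259) + 7430/(-8850)) = (-101*(-100) - 12770) + (3215*(-1/15259) + 7430*(-1/8850)) = (10100 - 12770) + (-3215/15259 - 743/885) = -2670 - 14182712/13504215 = -36070436762/13504215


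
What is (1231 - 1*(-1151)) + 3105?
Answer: 5487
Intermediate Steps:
(1231 - 1*(-1151)) + 3105 = (1231 + 1151) + 3105 = 2382 + 3105 = 5487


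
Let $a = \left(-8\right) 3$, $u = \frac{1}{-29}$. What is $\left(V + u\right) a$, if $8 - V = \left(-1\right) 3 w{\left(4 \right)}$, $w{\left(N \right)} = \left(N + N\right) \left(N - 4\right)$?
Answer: $- \frac{5544}{29} \approx -191.17$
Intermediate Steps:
$u = - \frac{1}{29} \approx -0.034483$
$a = -24$
$w{\left(N \right)} = 2 N \left(-4 + N\right)$
$V = 8$ ($V = 8 - \left(-1\right) 3 \cdot 2 \cdot 4 \left(-4 + 4\right) = 8 - - 3 \cdot 2 \cdot 4 \cdot 0 = 8 - \left(-3\right) 0 = 8 - 0 = 8 + 0 = 8$)
$\left(V + u\right) a = \left(8 - \frac{1}{29}\right) \left(-24\right) = \frac{231}{29} \left(-24\right) = - \frac{5544}{29}$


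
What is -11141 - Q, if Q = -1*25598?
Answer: 14457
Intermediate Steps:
Q = -25598
-11141 - Q = -11141 - 1*(-25598) = -11141 + 25598 = 14457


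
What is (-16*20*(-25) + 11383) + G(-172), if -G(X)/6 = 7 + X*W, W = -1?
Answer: 18309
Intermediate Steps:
G(X) = -42 + 6*X (G(X) = -6*(7 + X*(-1)) = -6*(7 - X) = -42 + 6*X)
(-16*20*(-25) + 11383) + G(-172) = (-16*20*(-25) + 11383) + (-42 + 6*(-172)) = (-320*(-25) + 11383) + (-42 - 1032) = (8000 + 11383) - 1074 = 19383 - 1074 = 18309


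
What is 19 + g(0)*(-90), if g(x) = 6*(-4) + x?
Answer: 2179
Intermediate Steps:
g(x) = -24 + x
19 + g(0)*(-90) = 19 + (-24 + 0)*(-90) = 19 - 24*(-90) = 19 + 2160 = 2179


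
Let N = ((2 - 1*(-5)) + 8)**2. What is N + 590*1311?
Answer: 773715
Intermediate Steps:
N = 225 (N = ((2 + 5) + 8)**2 = (7 + 8)**2 = 15**2 = 225)
N + 590*1311 = 225 + 590*1311 = 225 + 773490 = 773715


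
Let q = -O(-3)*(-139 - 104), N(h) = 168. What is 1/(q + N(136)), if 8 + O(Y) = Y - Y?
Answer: -1/1776 ≈ -0.00056306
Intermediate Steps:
O(Y) = -8 (O(Y) = -8 + (Y - Y) = -8 + 0 = -8)
q = -1944 (q = -(-8)*(-139 - 104) = -(-8)*(-243) = -1*1944 = -1944)
1/(q + N(136)) = 1/(-1944 + 168) = 1/(-1776) = -1/1776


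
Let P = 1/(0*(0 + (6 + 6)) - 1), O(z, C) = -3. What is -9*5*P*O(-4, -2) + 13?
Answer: -122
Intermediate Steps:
P = -1 (P = 1/(0*(0 + 12) - 1) = 1/(0*12 - 1) = 1/(0 - 1) = 1/(-1) = -1)
-9*5*P*O(-4, -2) + 13 = -9*5*(-1)*(-3) + 13 = -(-45)*(-3) + 13 = -9*15 + 13 = -135 + 13 = -122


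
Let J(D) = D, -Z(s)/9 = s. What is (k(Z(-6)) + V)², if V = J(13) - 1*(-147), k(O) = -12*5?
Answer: 10000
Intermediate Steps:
Z(s) = -9*s
k(O) = -60
V = 160 (V = 13 - 1*(-147) = 13 + 147 = 160)
(k(Z(-6)) + V)² = (-60 + 160)² = 100² = 10000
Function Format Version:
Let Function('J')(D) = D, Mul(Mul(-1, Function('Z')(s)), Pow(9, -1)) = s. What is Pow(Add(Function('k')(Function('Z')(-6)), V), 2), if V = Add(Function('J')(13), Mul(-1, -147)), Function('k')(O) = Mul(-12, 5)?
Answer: 10000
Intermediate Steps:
Function('Z')(s) = Mul(-9, s)
Function('k')(O) = -60
V = 160 (V = Add(13, Mul(-1, -147)) = Add(13, 147) = 160)
Pow(Add(Function('k')(Function('Z')(-6)), V), 2) = Pow(Add(-60, 160), 2) = Pow(100, 2) = 10000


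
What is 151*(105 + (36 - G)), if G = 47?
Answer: 14194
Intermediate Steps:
151*(105 + (36 - G)) = 151*(105 + (36 - 1*47)) = 151*(105 + (36 - 47)) = 151*(105 - 11) = 151*94 = 14194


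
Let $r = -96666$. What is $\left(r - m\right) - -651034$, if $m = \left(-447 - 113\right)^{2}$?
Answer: $240768$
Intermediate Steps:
$m = 313600$ ($m = \left(-560\right)^{2} = 313600$)
$\left(r - m\right) - -651034 = \left(-96666 - 313600\right) - -651034 = \left(-96666 - 313600\right) + 651034 = -410266 + 651034 = 240768$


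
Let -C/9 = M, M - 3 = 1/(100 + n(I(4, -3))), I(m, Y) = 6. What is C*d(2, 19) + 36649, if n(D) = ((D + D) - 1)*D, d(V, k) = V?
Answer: 3037376/83 ≈ 36595.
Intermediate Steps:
n(D) = D*(-1 + 2*D) (n(D) = (2*D - 1)*D = (-1 + 2*D)*D = D*(-1 + 2*D))
M = 499/166 (M = 3 + 1/(100 + 6*(-1 + 2*6)) = 3 + 1/(100 + 6*(-1 + 12)) = 3 + 1/(100 + 6*11) = 3 + 1/(100 + 66) = 3 + 1/166 = 499/166 ≈ 3.0060)
C = -4491/166 (C = -9*499/166 = -4491/166 ≈ -27.054)
C*d(2, 19) + 36649 = -4491/166*2 + 36649 = -4491/83 + 36649 = 3037376/83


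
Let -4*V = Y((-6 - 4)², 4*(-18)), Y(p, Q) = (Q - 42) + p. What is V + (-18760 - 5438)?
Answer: -48389/2 ≈ -24195.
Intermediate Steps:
Y(p, Q) = -42 + Q + p (Y(p, Q) = (-42 + Q) + p = -42 + Q + p)
V = 7/2 (V = -(-42 + 4*(-18) + (-6 - 4)²)/4 = -(-42 - 72 + (-10)²)/4 = -(-42 - 72 + 100)/4 = -¼*(-14) = 7/2 ≈ 3.5000)
V + (-18760 - 5438) = 7/2 + (-18760 - 5438) = 7/2 - 24198 = -48389/2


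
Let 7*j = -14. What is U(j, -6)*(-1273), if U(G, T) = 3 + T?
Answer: 3819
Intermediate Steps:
j = -2 (j = (⅐)*(-14) = -2)
U(j, -6)*(-1273) = (3 - 6)*(-1273) = -3*(-1273) = 3819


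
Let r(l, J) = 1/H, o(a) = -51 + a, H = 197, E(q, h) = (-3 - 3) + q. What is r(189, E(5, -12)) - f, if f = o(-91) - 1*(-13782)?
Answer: -2687079/197 ≈ -13640.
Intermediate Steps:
E(q, h) = -6 + q
r(l, J) = 1/197
f = 13640 (f = (-51 - 91) - 1*(-13782) = -142 + 13782 = 13640)
r(189, E(5, -12)) - f = 1/197 - 1*13640 = 1/197 - 13640 = -2687079/197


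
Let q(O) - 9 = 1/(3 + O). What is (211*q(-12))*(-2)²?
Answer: 67520/9 ≈ 7502.2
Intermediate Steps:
q(O) = 9 + 1/(3 + O)
(211*q(-12))*(-2)² = (211*((28 + 9*(-12))/(3 - 12)))*(-2)² = (211*((28 - 108)/(-9)))*4 = (211*(-⅑*(-80)))*4 = (211*(80/9))*4 = (16880/9)*4 = 67520/9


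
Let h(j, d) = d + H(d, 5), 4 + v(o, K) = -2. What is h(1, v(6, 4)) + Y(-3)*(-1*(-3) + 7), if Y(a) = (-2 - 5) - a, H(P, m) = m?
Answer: -41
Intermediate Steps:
Y(a) = -7 - a
v(o, K) = -6 (v(o, K) = -4 - 2 = -6)
h(j, d) = 5 + d (h(j, d) = d + 5 = 5 + d)
h(1, v(6, 4)) + Y(-3)*(-1*(-3) + 7) = (5 - 6) + (-7 - 1*(-3))*(-1*(-3) + 7) = -1 + (-7 + 3)*(3 + 7) = -1 - 4*10 = -1 - 40 = -41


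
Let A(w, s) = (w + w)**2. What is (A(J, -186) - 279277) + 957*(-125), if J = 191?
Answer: -252978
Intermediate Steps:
A(w, s) = 4*w**2 (A(w, s) = (2*w)**2 = 4*w**2)
(A(J, -186) - 279277) + 957*(-125) = (4*191**2 - 279277) + 957*(-125) = (4*36481 - 279277) - 119625 = (145924 - 279277) - 119625 = -133353 - 119625 = -252978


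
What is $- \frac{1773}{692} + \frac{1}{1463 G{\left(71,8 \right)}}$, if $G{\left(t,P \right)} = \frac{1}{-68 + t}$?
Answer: $- \frac{2591823}{1012396} \approx -2.5601$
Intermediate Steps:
$- \frac{1773}{692} + \frac{1}{1463 G{\left(71,8 \right)}} = - \frac{1773}{692} + \frac{1}{1463 \frac{1}{-68 + 71}} = \left(-1773\right) \frac{1}{692} + \frac{1}{1463 \cdot \frac{1}{3}} = - \frac{1773}{692} + \frac{\frac{1}{\frac{1}{3}}}{1463} = - \frac{1773}{692} + \frac{1}{1463} \cdot 3 = - \frac{1773}{692} + \frac{3}{1463} = - \frac{2591823}{1012396}$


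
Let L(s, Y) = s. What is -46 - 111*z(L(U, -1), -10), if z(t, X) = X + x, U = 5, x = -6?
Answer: 1730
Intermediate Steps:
z(t, X) = -6 + X (z(t, X) = X - 6 = -6 + X)
-46 - 111*z(L(U, -1), -10) = -46 - 111*(-6 - 10) = -46 - 111*(-16) = -46 + 1776 = 1730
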